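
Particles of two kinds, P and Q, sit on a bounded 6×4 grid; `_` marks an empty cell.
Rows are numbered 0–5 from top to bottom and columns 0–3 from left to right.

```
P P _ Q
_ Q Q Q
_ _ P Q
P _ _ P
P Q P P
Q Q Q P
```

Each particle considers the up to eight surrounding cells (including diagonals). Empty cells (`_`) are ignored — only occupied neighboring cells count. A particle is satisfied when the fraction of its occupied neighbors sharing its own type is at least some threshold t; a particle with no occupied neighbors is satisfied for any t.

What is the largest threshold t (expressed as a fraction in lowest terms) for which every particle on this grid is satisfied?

1/5

Row 0: (0,0)P 1/2 · (0,1)P 1/3 · (0,3)Q 2/2
Row 1: (1,1)Q 1/4 · (1,2)Q 4/6 · (1,3)Q 3/4
Row 2: (2,2)P 1/5 · (2,3)Q 2/4
Row 3: (3,0)P 1/2 · (3,3)P 3/4
Row 4: (4,0)P 1/4 · (4,1)Q 3/6 · (4,2)P 3/6 · (4,3)P 3/4
Row 5: (5,0)Q 2/3 · (5,1)Q 3/5 · (5,2)Q 2/5 · (5,3)P 2/3
The smallest same-type fraction is 1/5 at (2,2), which reduces to 1/5. Any threshold above that leaves this particle unsatisfied.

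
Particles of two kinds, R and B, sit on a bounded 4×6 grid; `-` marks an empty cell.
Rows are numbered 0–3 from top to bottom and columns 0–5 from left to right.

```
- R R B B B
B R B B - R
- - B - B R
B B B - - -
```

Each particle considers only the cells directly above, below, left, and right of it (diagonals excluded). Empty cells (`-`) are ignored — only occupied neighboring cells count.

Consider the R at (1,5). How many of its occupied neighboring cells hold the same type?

1

Occupied neighbors of (1,5): (0,5)=B, (2,5)=R.
Same type (R): 1 of 2.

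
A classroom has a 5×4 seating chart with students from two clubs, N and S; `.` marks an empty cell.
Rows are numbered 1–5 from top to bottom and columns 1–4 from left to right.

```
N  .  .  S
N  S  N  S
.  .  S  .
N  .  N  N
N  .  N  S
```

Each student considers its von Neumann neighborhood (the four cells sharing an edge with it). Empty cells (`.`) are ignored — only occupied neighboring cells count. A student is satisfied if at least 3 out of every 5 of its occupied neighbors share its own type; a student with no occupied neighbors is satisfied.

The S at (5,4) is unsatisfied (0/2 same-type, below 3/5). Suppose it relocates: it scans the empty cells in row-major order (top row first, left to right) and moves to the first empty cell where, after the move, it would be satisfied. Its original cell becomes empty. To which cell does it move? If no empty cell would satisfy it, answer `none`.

Vacating (5,4). Empty cells in order:
  (1,2): 1/2 same-type → still unsatisfied.
  (1,3): 1/2 same-type → still unsatisfied.
  (3,1): 0/2 same-type → still unsatisfied.
  (3,2): 2/2 same-type → satisfied — stop here.

(3,2)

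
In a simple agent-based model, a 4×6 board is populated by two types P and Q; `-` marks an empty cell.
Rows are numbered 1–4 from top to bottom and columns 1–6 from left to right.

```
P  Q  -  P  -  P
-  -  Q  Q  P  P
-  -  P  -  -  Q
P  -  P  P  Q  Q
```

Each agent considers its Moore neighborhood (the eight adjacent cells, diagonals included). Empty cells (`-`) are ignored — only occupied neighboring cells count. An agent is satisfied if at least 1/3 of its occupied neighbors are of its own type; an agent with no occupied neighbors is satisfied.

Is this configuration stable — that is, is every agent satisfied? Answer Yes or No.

No

Row 1: (1,1)P 0/1 ✗ · (1,2)Q 1/2 ✓ · (1,4)P 1/3 ✓ · (1,6)P 2/2 ✓
Row 2: (2,3)Q 2/4 ✓ · (2,4)Q 1/4 ✗ · (2,5)P 3/5 ✓ · (2,6)P 2/3 ✓
Row 3: (3,3)P 2/4 ✓ · (3,6)Q 2/4 ✓
Row 4: (4,1)P 0/0 ✓ · (4,3)P 2/2 ✓ · (4,4)P 2/3 ✓ · (4,5)Q 2/3 ✓ · (4,6)Q 2/2 ✓
For instance (1,1) has only 0/1 same-type neighbors, below 1/3.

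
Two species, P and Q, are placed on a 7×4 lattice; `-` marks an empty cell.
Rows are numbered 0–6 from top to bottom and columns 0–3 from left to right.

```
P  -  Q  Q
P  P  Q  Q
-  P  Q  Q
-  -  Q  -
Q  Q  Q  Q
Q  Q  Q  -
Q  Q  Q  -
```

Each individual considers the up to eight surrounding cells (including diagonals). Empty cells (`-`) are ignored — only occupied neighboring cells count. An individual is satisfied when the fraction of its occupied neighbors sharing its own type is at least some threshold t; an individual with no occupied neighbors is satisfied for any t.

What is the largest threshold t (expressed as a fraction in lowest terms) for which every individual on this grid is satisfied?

2/5

(0,0)P 2/2
(0,2)Q 3/4
(0,3)Q 3/3
(1,0)P 3/3
(1,1)P 3/6
(1,2)Q 5/7
(1,3)Q 5/5
(2,1)P 2/5
(2,2)Q 4/6
(2,3)Q 4/4
(3,2)Q 5/6
(4,0)Q 3/3
(4,1)Q 6/6
(4,2)Q 5/5
(4,3)Q 3/3
(5,0)Q 5/5
(5,1)Q 8/8
(5,2)Q 6/6
(6,0)Q 3/3
(6,1)Q 5/5
(6,2)Q 3/3
The smallest same-type fraction is 2/5 at (2,1), which reduces to 2/5. Any threshold above that leaves this individual unsatisfied.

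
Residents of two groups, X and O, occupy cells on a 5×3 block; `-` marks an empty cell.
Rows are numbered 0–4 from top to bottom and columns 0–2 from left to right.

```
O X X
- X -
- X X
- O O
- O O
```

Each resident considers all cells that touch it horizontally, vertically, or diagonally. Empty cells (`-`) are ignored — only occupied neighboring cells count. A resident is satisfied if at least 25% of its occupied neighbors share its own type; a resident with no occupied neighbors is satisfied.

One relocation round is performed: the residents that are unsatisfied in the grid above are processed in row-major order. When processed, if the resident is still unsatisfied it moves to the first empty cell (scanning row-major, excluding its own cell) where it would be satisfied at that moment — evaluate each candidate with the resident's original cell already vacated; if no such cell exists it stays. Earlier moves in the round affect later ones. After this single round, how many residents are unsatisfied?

Initially unsatisfied (in order): (0,0).
  (0,0) → (2,0).
Resulting grid:
- X X
- X -
O X X
- O O
- O O
All satisfied now.

0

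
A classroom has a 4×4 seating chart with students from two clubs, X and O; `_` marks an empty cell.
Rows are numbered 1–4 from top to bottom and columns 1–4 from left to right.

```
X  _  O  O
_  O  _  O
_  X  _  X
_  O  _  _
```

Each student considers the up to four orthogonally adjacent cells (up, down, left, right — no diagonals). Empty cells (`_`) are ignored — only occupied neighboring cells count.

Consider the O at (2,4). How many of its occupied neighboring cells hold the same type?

1

Occupied neighbors of (2,4): (1,4)=O, (3,4)=X.
Same type (O): 1 of 2.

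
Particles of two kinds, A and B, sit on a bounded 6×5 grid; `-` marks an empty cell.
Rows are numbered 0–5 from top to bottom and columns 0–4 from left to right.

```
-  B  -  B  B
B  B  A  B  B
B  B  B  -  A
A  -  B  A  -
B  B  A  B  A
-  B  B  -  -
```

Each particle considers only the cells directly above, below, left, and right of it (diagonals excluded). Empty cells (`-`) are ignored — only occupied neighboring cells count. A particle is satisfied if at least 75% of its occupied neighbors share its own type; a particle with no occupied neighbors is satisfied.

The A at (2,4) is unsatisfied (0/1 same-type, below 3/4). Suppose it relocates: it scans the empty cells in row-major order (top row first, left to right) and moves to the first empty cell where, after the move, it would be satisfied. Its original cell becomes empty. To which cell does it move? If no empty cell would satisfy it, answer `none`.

Vacating (2,4). Empty cells in order:
  (0,0): 0/2 same-type → still unsatisfied.
  (0,2): 1/3 same-type → still unsatisfied.
  (2,3): 1/3 same-type → still unsatisfied.
  (3,1): 1/4 same-type → still unsatisfied.
  (3,4): 2/2 same-type → satisfied — stop here.

(3,4)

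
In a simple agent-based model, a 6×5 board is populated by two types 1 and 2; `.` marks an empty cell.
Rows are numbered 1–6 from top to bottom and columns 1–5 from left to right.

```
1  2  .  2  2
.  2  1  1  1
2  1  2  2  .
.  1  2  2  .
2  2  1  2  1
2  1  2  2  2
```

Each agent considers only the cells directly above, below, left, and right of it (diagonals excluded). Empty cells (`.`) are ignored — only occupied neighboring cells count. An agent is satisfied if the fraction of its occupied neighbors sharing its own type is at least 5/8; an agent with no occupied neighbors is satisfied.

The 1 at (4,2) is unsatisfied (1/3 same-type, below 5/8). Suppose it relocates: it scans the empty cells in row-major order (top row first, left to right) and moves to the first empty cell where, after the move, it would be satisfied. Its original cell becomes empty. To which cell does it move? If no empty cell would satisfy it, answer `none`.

none

Vacating (4,2). Empty cells in order:
  (1,3): 1/3 same-type → still unsatisfied.
  (2,1): 1/3 same-type → still unsatisfied.
  (3,5): 1/2 same-type → still unsatisfied.
  (4,1): 0/2 same-type → still unsatisfied.
  (4,5): 1/2 same-type → still unsatisfied.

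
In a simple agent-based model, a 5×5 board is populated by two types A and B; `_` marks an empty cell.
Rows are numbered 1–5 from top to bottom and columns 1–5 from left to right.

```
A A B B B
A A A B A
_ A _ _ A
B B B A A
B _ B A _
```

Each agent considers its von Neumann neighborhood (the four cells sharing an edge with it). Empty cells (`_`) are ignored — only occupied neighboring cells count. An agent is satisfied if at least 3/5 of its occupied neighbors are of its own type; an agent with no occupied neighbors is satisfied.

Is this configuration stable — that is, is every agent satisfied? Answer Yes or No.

No

Row 1: (1,1)A 2/2 satisfied · (1,2)A 2/3 satisfied · (1,3)B 1/3 not · (1,4)B 3/3 satisfied · (1,5)B 1/2 not
Row 2: (2,1)A 2/2 satisfied · (2,2)A 4/4 satisfied · (2,3)A 1/3 not · (2,4)B 1/3 not · (2,5)A 1/3 not
Row 3: (3,2)A 1/2 not · (3,5)A 2/2 satisfied
Row 4: (4,1)B 2/2 satisfied · (4,2)B 2/3 satisfied · (4,3)B 2/3 satisfied · (4,4)A 2/3 satisfied · (4,5)A 2/2 satisfied
Row 5: (5,1)B 1/1 satisfied · (5,3)B 1/2 not · (5,4)A 1/2 not
For instance (1,3) has only 1/3 same-type neighbors, below 3/5.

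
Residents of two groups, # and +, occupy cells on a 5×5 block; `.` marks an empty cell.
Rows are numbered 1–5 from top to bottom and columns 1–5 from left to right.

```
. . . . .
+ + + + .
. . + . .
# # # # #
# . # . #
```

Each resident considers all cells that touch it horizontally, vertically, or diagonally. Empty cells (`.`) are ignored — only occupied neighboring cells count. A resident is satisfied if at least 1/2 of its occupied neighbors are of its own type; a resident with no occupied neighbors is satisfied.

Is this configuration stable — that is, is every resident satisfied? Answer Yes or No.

Yes

(2,1)+ 1/1 ok
(2,2)+ 3/3 ok
(2,3)+ 3/3 ok
(2,4)+ 2/2 ok
(3,3)+ 3/6 ok
(4,1)# 2/2 ok
(4,2)# 4/5 ok
(4,3)# 3/4 ok
(4,4)# 4/5 ok
(4,5)# 2/2 ok
(5,1)# 2/2 ok
(5,3)# 3/3 ok
(5,5)# 2/2 ok
All meet the threshold, so the configuration is stable.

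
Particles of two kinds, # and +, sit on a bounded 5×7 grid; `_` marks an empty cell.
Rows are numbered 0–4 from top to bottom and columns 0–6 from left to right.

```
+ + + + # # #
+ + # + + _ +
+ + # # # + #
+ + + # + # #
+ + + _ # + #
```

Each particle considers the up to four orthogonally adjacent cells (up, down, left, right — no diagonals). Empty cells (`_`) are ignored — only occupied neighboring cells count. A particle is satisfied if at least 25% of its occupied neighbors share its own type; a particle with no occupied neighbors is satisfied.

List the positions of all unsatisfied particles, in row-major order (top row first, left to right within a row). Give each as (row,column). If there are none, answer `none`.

(1,6), (2,5), (3,4), (4,4), (4,5)

(0,0)+ 2/2 satisfied
(0,1)+ 3/3 satisfied
(0,2)+ 2/3 satisfied
(0,3)+ 2/3 satisfied
(0,4)# 1/3 satisfied
(0,5)# 2/2 satisfied
(0,6)# 1/2 satisfied
(1,0)+ 3/3 satisfied
(1,1)+ 3/4 satisfied
(1,2)# 1/4 satisfied
(1,3)+ 2/4 satisfied
(1,4)+ 1/3 satisfied
(1,6)+ 0/2 not
(2,0)+ 3/3 satisfied
(2,1)+ 3/4 satisfied
(2,2)# 2/4 satisfied
(2,3)# 3/4 satisfied
(2,4)# 1/4 satisfied
(2,5)+ 0/3 not
(2,6)# 1/3 satisfied
(3,0)+ 3/3 satisfied
(3,1)+ 4/4 satisfied
(3,2)+ 2/4 satisfied
(3,3)# 1/3 satisfied
(3,4)+ 0/4 not
(3,5)# 1/4 satisfied
(3,6)# 3/3 satisfied
(4,0)+ 2/2 satisfied
(4,1)+ 3/3 satisfied
(4,2)+ 2/2 satisfied
(4,4)# 0/2 not
(4,5)+ 0/3 not
(4,6)# 1/2 satisfied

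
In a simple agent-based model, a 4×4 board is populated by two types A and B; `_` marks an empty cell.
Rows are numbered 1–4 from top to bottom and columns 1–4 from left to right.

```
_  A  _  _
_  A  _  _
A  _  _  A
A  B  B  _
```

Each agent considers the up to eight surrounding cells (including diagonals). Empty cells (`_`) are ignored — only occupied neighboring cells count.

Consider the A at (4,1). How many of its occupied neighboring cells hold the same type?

Occupied neighbors of (4,1): (3,1)=A, (4,2)=B.
Same type (A): 1 of 2.

1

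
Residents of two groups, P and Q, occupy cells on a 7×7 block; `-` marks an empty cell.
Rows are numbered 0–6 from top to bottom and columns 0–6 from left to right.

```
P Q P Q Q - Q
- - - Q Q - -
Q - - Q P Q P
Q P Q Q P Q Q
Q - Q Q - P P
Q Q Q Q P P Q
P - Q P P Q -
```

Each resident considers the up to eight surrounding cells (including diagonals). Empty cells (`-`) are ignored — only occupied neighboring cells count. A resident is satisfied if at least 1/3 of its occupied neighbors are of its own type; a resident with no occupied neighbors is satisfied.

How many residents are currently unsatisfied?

(0,0)P 0/1 unhappy
(0,1)Q 0/2 unhappy
(0,2)P 0/3 unhappy
(0,3)Q 3/4 ok
(0,4)Q 3/3 ok
(0,6)Q 0/0 ok
(1,3)Q 4/6 ok
(1,4)Q 5/6 ok
(2,0)Q 1/2 ok
(2,3)Q 4/6 ok
(2,4)P 1/7 unhappy
(2,5)Q 3/6 ok
(2,6)P 0/3 unhappy
(3,0)Q 2/3 ok
(3,1)P 0/5 unhappy
(3,2)Q 4/5 ok
(3,3)Q 4/6 ok
(3,4)P 2/7 unhappy
(3,5)Q 2/7 unhappy
(3,6)Q 2/5 ok
(4,0)Q 3/4 ok
(4,2)Q 6/7 ok
(4,3)Q 5/7 ok
(4,5)P 4/7 ok
(4,6)P 2/5 ok
(5,0)Q 2/3 ok
(5,1)Q 5/6 ok
(5,2)Q 5/6 ok
(5,3)Q 4/7 ok
(5,4)P 4/7 ok
(5,5)P 4/6 ok
(5,6)Q 1/4 unhappy
(6,0)P 0/2 unhappy
(6,2)Q 3/4 ok
(6,3)P 2/5 ok
(6,4)P 3/5 ok
(6,5)Q 1/4 unhappy
Unsatisfied: (0,0), (0,1), (0,2), (2,4), (2,6), (3,1), (3,4), (3,5), (5,6), (6,0), (6,5) — 11 in total.

11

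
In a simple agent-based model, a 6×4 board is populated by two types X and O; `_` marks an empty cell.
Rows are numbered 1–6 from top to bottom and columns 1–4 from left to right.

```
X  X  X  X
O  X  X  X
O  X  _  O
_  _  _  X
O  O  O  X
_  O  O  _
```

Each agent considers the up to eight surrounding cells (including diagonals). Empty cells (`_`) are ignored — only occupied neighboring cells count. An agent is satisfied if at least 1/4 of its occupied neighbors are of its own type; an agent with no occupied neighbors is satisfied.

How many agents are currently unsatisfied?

Row 1: (1,1)X 2/3 satisfied · (1,2)X 4/5 satisfied · (1,3)X 5/5 satisfied · (1,4)X 3/3 satisfied
Row 2: (2,1)O 1/5 not · (2,2)X 5/7 satisfied · (2,3)X 6/7 satisfied · (2,4)X 3/4 satisfied
Row 3: (3,1)O 1/3 satisfied · (3,2)X 2/4 satisfied · (3,4)O 0/3 not
Row 4: (4,4)X 1/3 satisfied
Row 5: (5,1)O 2/2 satisfied · (5,2)O 4/4 satisfied · (5,3)O 3/5 satisfied · (5,4)X 1/3 satisfied
Row 6: (6,2)O 4/4 satisfied · (6,3)O 3/4 satisfied
Unsatisfied: (2,1), (3,4) — 2 in total.

2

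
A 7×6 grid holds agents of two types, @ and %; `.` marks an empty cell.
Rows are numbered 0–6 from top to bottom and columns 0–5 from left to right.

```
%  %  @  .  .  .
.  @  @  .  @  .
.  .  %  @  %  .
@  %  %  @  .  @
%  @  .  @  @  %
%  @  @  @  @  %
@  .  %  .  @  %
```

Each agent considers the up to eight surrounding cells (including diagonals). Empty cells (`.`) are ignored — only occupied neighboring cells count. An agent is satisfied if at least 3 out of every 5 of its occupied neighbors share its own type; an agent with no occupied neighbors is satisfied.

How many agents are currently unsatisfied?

22

Row 0: (0,0)% 1/2 ✗ · (0,1)% 1/4 ✗ · (0,2)@ 2/3 ✓
Row 1: (1,1)@ 2/5 ✗ · (1,2)@ 3/5 ✓ · (1,4)@ 1/2 ✗
Row 2: (2,2)% 2/6 ✗ · (2,3)@ 3/6 ✗ · (2,4)% 0/4 ✗
Row 3: (3,0)@ 1/3 ✗ · (3,1)% 3/5 ✓ · (3,2)% 2/6 ✗ · (3,3)@ 3/6 ✗ · (3,5)@ 1/3 ✗
Row 4: (4,0)% 2/5 ✗ · (4,1)@ 3/7 ✗ · (4,3)@ 5/6 ✓ · (4,4)@ 5/7 ✓ · (4,5)% 1/4 ✗
Row 5: (5,0)% 1/4 ✗ · (5,1)@ 3/6 ✗ · (5,2)@ 4/5 ✓ · (5,3)@ 5/6 ✓ · (5,4)@ 4/7 ✗ · (5,5)% 2/5 ✗
Row 6: (6,0)@ 1/2 ✗ · (6,2)% 0/3 ✗ · (6,4)@ 2/4 ✗ · (6,5)% 1/3 ✗
Unsatisfied: (0,0), (0,1), (1,1), (1,4), (2,2), (2,3), (2,4), (3,0), (3,2), (3,3), (3,5), (4,0), (4,1), (4,5), (5,0), (5,1), (5,4), (5,5), (6,0), (6,2), (6,4), (6,5) — 22 in total.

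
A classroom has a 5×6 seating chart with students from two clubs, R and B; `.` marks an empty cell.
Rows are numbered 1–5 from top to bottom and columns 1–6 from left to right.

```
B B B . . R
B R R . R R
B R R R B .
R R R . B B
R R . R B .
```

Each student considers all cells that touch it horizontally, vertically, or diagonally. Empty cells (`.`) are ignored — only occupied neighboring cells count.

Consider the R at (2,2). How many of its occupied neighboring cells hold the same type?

3

Occupied neighbors of (2,2): (1,1)=B, (1,2)=B, (1,3)=B, (2,1)=B, (2,3)=R, (3,1)=B, (3,2)=R, (3,3)=R.
Same type (R): 3 of 8.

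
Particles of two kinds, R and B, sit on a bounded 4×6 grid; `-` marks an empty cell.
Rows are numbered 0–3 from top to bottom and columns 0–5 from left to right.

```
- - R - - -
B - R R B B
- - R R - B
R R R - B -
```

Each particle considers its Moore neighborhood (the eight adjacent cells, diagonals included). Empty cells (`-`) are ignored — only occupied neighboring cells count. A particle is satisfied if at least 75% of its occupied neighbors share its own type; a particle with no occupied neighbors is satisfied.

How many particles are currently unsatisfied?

3

(0,2)R 2/2 satisfied
(1,0)B 0/0 satisfied
(1,2)R 4/4 satisfied
(1,3)R 4/5 satisfied
(1,4)B 2/4 not
(1,5)B 2/2 satisfied
(2,2)R 5/5 satisfied
(2,3)R 4/6 not
(2,5)B 3/3 satisfied
(3,0)R 1/1 satisfied
(3,1)R 3/3 satisfied
(3,2)R 3/3 satisfied
(3,4)B 1/2 not
Unsatisfied: (1,4), (2,3), (3,4) — 3 in total.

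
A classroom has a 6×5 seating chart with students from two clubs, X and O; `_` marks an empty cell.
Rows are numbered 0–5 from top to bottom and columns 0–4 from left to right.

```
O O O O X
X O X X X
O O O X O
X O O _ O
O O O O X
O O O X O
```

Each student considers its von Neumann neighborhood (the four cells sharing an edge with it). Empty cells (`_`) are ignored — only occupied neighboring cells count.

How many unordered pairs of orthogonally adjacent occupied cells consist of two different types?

20

Scan each occupied cell's neighbors to the right and below so each pair is counted once.
Row 0: O(0,0)–O(0,1)= O(0,0)–X(1,0)≠ O(0,1)–O(0,2)= O(0,1)–O(1,1)= O(0,2)–O(0,3)= O(0,2)–X(1,2)≠ O(0,3)–X(0,4)≠ O(0,3)–X(1,3)≠ X(0,4)–X(1,4)=  → 4/9 unlike.
Row 1: X(1,0)–O(1,1)≠ X(1,0)–O(2,0)≠ O(1,1)–X(1,2)≠ O(1,1)–O(2,1)= X(1,2)–X(1,3)= X(1,2)–O(2,2)≠ X(1,3)–X(1,4)= X(1,3)–X(2,3)= X(1,4)–O(2,4)≠  → 5/9 unlike.
Row 2: O(2,0)–O(2,1)= O(2,0)–X(3,0)≠ O(2,1)–O(2,2)= O(2,1)–O(3,1)= O(2,2)–X(2,3)≠ O(2,2)–O(3,2)= X(2,3)–O(2,4)≠ O(2,4)–O(3,4)=  → 3/8 unlike.
Row 3: X(3,0)–O(3,1)≠ X(3,0)–O(4,0)≠ O(3,1)–O(3,2)= O(3,1)–O(4,1)= O(3,2)–O(4,2)= O(3,4)–X(4,4)≠  → 3/6 unlike.
Row 4: O(4,0)–O(4,1)= O(4,0)–O(5,0)= O(4,1)–O(4,2)= O(4,1)–O(5,1)= O(4,2)–O(4,3)= O(4,2)–O(5,2)= O(4,3)–X(4,4)≠ O(4,3)–X(5,3)≠ X(4,4)–O(5,4)≠  → 3/9 unlike.
Row 5: O(5,0)–O(5,1)= O(5,1)–O(5,2)= O(5,2)–X(5,3)≠ X(5,3)–O(5,4)≠  → 2/4 unlike.
Total adjacent occupied pairs: 45; unlike-type pairs: 20.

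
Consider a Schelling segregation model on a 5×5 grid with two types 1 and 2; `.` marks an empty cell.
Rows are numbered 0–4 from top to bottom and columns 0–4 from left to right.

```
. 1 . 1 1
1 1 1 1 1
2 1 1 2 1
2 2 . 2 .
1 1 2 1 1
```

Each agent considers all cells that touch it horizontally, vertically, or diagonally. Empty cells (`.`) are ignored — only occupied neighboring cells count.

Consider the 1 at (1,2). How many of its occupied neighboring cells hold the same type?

Occupied neighbors of (1,2): (0,1)=1, (0,3)=1, (1,1)=1, (1,3)=1, (2,1)=1, (2,2)=1, (2,3)=2.
Same type (1): 6 of 7.

6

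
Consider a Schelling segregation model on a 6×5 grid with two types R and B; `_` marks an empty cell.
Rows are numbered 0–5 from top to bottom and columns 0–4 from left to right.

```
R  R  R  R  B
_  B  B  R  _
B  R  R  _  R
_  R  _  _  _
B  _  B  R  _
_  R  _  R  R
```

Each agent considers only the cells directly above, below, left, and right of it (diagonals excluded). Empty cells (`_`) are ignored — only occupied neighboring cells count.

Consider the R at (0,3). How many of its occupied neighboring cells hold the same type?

Occupied neighbors of (0,3): (1,3)=R, (0,2)=R, (0,4)=B.
Same type (R): 2 of 3.

2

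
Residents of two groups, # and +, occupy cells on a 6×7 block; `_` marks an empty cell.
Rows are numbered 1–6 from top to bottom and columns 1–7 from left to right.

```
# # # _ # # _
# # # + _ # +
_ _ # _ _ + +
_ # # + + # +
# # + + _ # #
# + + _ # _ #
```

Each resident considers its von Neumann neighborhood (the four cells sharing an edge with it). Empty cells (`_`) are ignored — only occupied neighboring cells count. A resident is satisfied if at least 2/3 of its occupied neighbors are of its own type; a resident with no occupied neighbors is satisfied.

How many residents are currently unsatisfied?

Row 1: (1,1)# 2/2 ✓ · (1,2)# 3/3 ✓ · (1,3)# 2/2 ✓ · (1,5)# 1/1 ✓ · (1,6)# 2/2 ✓
Row 2: (2,1)# 2/2 ✓ · (2,2)# 3/3 ✓ · (2,3)# 3/4 ✓ · (2,4)+ 0/1 ✗ · (2,6)# 1/3 ✗ · (2,7)+ 1/2 ✗
Row 3: (3,3)# 2/2 ✓ · (3,6)+ 1/3 ✗ · (3,7)+ 3/3 ✓
Row 4: (4,2)# 2/2 ✓ · (4,3)# 2/4 ✗ · (4,4)+ 2/3 ✓ · (4,5)+ 1/2 ✗ · (4,6)# 1/4 ✗ · (4,7)+ 1/3 ✗
Row 5: (5,1)# 2/2 ✓ · (5,2)# 2/4 ✗ · (5,3)+ 2/4 ✗ · (5,4)+ 2/2 ✓ · (5,6)# 2/2 ✓ · (5,7)# 2/3 ✓
Row 6: (6,1)# 1/2 ✗ · (6,2)+ 1/3 ✗ · (6,3)+ 2/2 ✓ · (6,5)# 0/0 ✓ · (6,7)# 1/1 ✓
Unsatisfied: (2,4), (2,6), (2,7), (3,6), (4,3), (4,5), (4,6), (4,7), (5,2), (5,3), (6,1), (6,2) — 12 in total.

12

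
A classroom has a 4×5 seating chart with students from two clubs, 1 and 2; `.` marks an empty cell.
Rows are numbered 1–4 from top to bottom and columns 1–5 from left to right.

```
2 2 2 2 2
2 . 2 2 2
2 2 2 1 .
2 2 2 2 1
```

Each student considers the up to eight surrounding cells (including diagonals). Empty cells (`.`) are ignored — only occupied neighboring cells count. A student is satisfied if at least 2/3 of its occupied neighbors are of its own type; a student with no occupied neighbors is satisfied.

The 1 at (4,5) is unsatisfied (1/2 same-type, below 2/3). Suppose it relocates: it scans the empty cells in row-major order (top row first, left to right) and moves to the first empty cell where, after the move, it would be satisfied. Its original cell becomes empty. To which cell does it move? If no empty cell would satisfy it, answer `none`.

Vacating (4,5). Empty cells in order:
  (2,2): 0/8 same-type → still unsatisfied.
  (3,5): 1/4 same-type → still unsatisfied.

none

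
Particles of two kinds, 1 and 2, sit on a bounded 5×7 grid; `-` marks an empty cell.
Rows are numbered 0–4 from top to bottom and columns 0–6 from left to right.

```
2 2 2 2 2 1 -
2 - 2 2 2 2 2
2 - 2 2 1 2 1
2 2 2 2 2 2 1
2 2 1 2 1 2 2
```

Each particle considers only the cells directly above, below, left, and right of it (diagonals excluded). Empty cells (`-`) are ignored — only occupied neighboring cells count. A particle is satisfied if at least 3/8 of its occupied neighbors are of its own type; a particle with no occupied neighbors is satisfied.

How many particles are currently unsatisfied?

7

Row 0: (0,0)2 2/2 satisfied · (0,1)2 2/2 satisfied · (0,2)2 3/3 satisfied · (0,3)2 3/3 satisfied · (0,4)2 2/3 satisfied · (0,5)1 0/2 not
Row 1: (1,0)2 2/2 satisfied · (1,2)2 3/3 satisfied · (1,3)2 4/4 satisfied · (1,4)2 3/4 satisfied · (1,5)2 3/4 satisfied · (1,6)2 1/2 satisfied
Row 2: (2,0)2 2/2 satisfied · (2,2)2 3/3 satisfied · (2,3)2 3/4 satisfied · (2,4)1 0/4 not · (2,5)2 2/4 satisfied · (2,6)1 1/3 not
Row 3: (3,0)2 3/3 satisfied · (3,1)2 3/3 satisfied · (3,2)2 3/4 satisfied · (3,3)2 4/4 satisfied · (3,4)2 2/4 satisfied · (3,5)2 3/4 satisfied · (3,6)1 1/3 not
Row 4: (4,0)2 2/2 satisfied · (4,1)2 2/3 satisfied · (4,2)1 0/3 not · (4,3)2 1/3 not · (4,4)1 0/3 not · (4,5)2 2/3 satisfied · (4,6)2 1/2 satisfied
Unsatisfied: (0,5), (2,4), (2,6), (3,6), (4,2), (4,3), (4,4) — 7 in total.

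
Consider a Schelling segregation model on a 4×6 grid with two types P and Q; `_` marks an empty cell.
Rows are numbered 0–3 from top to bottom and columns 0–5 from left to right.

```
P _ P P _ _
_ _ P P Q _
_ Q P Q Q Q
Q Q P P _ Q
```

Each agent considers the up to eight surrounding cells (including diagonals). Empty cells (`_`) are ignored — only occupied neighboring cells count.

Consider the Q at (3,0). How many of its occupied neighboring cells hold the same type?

Occupied neighbors of (3,0): (2,1)=Q, (3,1)=Q.
Same type (Q): 2 of 2.

2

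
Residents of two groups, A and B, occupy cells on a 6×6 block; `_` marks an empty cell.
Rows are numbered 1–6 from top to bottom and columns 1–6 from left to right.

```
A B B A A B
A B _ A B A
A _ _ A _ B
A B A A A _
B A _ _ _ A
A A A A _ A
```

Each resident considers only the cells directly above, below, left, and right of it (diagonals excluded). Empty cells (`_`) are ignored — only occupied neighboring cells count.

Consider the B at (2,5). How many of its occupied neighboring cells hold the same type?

Occupied neighbors of (2,5): (1,5)=A, (2,4)=A, (2,6)=A.
Same type (B): 0 of 3.

0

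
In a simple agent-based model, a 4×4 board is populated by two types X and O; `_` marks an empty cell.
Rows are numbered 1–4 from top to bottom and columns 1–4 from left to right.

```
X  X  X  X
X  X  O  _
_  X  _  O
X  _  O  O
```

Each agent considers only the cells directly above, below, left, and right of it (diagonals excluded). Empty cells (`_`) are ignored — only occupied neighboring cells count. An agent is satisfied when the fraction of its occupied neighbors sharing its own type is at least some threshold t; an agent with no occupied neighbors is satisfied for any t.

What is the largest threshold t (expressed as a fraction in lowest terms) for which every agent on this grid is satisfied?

(1,1)X 2/2
(1,2)X 3/3
(1,3)X 2/3
(1,4)X 1/1
(2,1)X 2/2
(2,2)X 3/4
(2,3)O 0/2
(3,2)X 1/1
(3,4)O 1/1
(4,1)X — no occupied neighbors
(4,3)O 1/1
(4,4)O 2/2
The smallest same-type fraction is 0/2 at (2,3), which reduces to 0/1. Any threshold above that leaves this agent unsatisfied.

0/1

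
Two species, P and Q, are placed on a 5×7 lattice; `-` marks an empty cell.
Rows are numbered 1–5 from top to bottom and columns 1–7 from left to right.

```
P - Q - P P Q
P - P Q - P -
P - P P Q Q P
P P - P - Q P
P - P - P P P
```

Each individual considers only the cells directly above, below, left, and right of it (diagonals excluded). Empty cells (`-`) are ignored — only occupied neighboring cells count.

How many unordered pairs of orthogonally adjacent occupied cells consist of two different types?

9

Scan each occupied cell's neighbors to the right and below so each pair is counted once.
From row 1: 2 unlike of 5 pairs (running 2/5).
From row 2: 3 unlike of 5 pairs (running 5/10).
From row 3: 2 unlike of 8 pairs (running 7/18).
From row 4: 2 unlike of 5 pairs (running 9/23).
From row 5: 0 unlike of 2 pairs (running 9/25).
Total adjacent occupied pairs: 25; unlike-type pairs: 9.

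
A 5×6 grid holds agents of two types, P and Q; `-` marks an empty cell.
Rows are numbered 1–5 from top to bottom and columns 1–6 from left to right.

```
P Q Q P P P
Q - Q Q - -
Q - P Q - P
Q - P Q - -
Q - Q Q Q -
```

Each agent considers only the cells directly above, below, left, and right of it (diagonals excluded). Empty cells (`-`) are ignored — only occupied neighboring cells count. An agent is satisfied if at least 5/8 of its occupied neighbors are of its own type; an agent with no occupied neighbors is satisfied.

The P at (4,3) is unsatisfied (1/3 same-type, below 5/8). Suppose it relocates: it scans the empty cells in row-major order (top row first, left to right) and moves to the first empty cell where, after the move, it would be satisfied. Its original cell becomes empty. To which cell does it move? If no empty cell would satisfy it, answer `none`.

(2,6)

Vacating (4,3). Empty cells in order:
  (2,2): 0/3 same-type → still unsatisfied.
  (2,5): 1/2 same-type → still unsatisfied.
  (2,6): 2/2 same-type → satisfied — stop here.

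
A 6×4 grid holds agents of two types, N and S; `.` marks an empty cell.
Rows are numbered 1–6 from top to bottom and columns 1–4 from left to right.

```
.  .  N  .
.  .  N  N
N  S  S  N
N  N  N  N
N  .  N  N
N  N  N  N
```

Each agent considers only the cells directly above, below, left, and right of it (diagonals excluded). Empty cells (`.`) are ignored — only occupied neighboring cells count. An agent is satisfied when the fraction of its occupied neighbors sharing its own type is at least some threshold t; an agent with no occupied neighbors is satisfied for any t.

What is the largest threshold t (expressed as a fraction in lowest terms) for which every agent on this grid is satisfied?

Row 1: (1,3)N 1/1
Row 2: (2,3)N 2/3 · (2,4)N 2/2
Row 3: (3,1)N 1/2 · (3,2)S 1/3 · (3,3)S 1/4 · (3,4)N 2/3
Row 4: (4,1)N 3/3 · (4,2)N 2/3 · (4,3)N 3/4 · (4,4)N 3/3
Row 5: (5,1)N 2/2 · (5,3)N 3/3 · (5,4)N 3/3
Row 6: (6,1)N 2/2 · (6,2)N 2/2 · (6,3)N 3/3 · (6,4)N 2/2
The smallest same-type fraction is 1/4 at (3,3), which reduces to 1/4. Any threshold above that leaves this agent unsatisfied.

1/4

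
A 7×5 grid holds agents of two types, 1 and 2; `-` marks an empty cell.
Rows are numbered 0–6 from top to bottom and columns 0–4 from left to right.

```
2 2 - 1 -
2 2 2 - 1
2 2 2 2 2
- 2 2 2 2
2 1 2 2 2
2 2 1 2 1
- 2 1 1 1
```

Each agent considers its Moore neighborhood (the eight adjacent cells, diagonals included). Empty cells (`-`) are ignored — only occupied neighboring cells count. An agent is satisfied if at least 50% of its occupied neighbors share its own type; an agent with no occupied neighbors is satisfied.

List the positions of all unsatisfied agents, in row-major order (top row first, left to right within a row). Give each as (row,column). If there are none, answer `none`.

(1,4), (4,1), (5,2), (5,3), (5,4), (6,2)

Row 0: (0,0)2 3/3 ok · (0,1)2 4/4 ok · (0,3)1 1/2 ok
Row 1: (1,0)2 5/5 ok · (1,1)2 7/7 ok · (1,2)2 5/6 ok · (1,4)1 1/3 unhappy
Row 2: (2,0)2 4/4 ok · (2,1)2 7/7 ok · (2,2)2 7/7 ok · (2,3)2 6/7 ok · (2,4)2 3/4 ok
Row 3: (3,1)2 6/7 ok · (3,2)2 7/8 ok · (3,3)2 8/8 ok · (3,4)2 5/5 ok
Row 4: (4,0)2 3/4 ok · (4,1)1 1/7 unhappy · (4,2)2 6/8 ok · (4,3)2 6/8 ok · (4,4)2 4/5 ok
Row 5: (5,0)2 3/4 ok · (5,1)2 4/7 ok · (5,2)1 3/8 unhappy · (5,3)2 3/8 unhappy · (5,4)1 2/5 unhappy
Row 6: (6,1)2 2/4 ok · (6,2)1 2/5 unhappy · (6,3)1 4/5 ok · (6,4)1 2/3 ok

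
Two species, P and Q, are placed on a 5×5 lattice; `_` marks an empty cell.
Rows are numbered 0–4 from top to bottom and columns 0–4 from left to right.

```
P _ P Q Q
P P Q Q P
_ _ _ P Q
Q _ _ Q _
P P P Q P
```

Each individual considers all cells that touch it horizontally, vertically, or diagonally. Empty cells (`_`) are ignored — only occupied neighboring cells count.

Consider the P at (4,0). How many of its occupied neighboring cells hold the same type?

1

Occupied neighbors of (4,0): (3,0)=Q, (4,1)=P.
Same type (P): 1 of 2.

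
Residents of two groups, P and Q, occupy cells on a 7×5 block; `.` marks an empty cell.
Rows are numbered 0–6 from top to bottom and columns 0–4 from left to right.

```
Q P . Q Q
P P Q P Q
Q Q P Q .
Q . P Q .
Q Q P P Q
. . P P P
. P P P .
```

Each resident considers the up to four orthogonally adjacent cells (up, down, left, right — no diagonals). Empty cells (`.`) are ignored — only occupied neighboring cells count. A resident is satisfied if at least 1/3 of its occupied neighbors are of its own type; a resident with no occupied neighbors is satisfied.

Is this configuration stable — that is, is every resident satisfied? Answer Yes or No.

No

Row 0: (0,0)Q 0/2 unhappy · (0,1)P 1/2 ok · (0,3)Q 1/2 ok · (0,4)Q 2/2 ok
Row 1: (1,0)P 1/3 ok · (1,1)P 2/4 ok · (1,2)Q 0/3 unhappy · (1,3)P 0/4 unhappy · (1,4)Q 1/2 ok
Row 2: (2,0)Q 2/3 ok · (2,1)Q 1/3 ok · (2,2)P 1/4 unhappy · (2,3)Q 1/3 ok
Row 3: (3,0)Q 2/2 ok · (3,2)P 2/3 ok · (3,3)Q 1/3 ok
Row 4: (4,0)Q 2/2 ok · (4,1)Q 1/2 ok · (4,2)P 3/4 ok · (4,3)P 2/4 ok · (4,4)Q 0/2 unhappy
Row 5: (5,2)P 3/3 ok · (5,3)P 4/4 ok · (5,4)P 1/2 ok
Row 6: (6,1)P 1/1 ok · (6,2)P 3/3 ok · (6,3)P 2/2 ok
For instance (0,0) has only 0/2 same-type neighbors, below 1/3.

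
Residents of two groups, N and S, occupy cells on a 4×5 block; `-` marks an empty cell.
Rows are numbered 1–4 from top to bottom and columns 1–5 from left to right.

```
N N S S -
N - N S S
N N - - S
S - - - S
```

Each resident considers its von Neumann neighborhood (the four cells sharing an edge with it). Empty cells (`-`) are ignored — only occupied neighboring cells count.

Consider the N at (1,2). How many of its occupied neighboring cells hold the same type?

Occupied neighbors of (1,2): (1,1)=N, (1,3)=S.
Same type (N): 1 of 2.

1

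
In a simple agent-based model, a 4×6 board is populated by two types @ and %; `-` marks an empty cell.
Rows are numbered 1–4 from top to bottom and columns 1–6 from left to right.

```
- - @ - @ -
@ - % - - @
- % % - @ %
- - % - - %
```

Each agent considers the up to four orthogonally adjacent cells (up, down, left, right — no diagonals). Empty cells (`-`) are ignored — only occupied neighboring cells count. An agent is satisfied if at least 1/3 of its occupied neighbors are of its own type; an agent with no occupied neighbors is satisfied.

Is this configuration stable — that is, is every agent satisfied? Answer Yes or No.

No

(1,3)@ 0/1 unhappy
(1,5)@ 0/0 ok
(2,1)@ 0/0 ok
(2,3)% 1/2 ok
(2,6)@ 0/1 unhappy
(3,2)% 1/1 ok
(3,3)% 3/3 ok
(3,5)@ 0/1 unhappy
(3,6)% 1/3 ok
(4,3)% 1/1 ok
(4,6)% 1/1 ok
For instance (1,3) has only 0/1 same-type neighbors, below 1/3.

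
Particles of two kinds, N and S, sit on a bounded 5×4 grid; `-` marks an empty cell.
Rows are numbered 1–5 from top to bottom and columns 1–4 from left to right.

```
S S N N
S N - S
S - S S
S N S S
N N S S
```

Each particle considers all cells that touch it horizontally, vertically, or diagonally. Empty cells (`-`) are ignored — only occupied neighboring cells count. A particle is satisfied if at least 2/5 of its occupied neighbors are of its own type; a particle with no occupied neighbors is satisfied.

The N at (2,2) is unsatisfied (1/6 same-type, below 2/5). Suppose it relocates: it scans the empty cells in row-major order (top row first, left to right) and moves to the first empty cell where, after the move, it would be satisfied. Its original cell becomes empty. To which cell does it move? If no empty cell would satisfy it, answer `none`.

Vacating (2,2). Empty cells in order:
  (2,3): 2/6 same-type → still unsatisfied.
  (3,2): 1/6 same-type → still unsatisfied.

none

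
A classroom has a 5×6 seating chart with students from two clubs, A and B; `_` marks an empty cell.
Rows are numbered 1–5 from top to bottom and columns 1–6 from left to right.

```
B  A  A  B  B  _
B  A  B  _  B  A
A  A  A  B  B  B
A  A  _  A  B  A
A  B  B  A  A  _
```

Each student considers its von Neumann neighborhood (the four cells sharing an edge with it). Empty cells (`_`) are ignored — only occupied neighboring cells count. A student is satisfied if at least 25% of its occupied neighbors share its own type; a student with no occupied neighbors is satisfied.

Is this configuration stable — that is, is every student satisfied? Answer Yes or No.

No

Row 1: (1,1)B 1/2 ok · (1,2)A 2/3 ok · (1,3)A 1/3 ok · (1,4)B 1/2 ok · (1,5)B 2/2 ok
Row 2: (2,1)B 1/3 ok · (2,2)A 2/4 ok · (2,3)B 0/3 unhappy · (2,5)B 2/3 ok · (2,6)A 0/2 unhappy
Row 3: (3,1)A 2/3 ok · (3,2)A 4/4 ok · (3,3)A 1/3 ok · (3,4)B 1/3 ok · (3,5)B 4/4 ok · (3,6)B 1/3 ok
Row 4: (4,1)A 3/3 ok · (4,2)A 2/3 ok · (4,4)A 1/3 ok · (4,5)B 1/4 ok · (4,6)A 0/2 unhappy
Row 5: (5,1)A 1/2 ok · (5,2)B 1/3 ok · (5,3)B 1/2 ok · (5,4)A 2/3 ok · (5,5)A 1/2 ok
For instance (2,3) has only 0/3 same-type neighbors, below 1/4.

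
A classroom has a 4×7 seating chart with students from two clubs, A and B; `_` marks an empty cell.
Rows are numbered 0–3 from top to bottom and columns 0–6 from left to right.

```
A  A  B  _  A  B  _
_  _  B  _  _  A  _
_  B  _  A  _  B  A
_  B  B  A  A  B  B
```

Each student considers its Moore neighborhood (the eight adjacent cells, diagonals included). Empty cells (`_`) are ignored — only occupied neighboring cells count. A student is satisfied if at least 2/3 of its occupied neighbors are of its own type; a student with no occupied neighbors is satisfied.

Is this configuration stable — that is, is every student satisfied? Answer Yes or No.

(0,0)A 1/1 ✓
(0,1)A 1/3 ✗
(0,2)B 1/2 ✗
(0,4)A 1/2 ✗
(0,5)B 0/2 ✗
(1,2)B 2/4 ✗
(1,5)A 2/4 ✗
(2,1)B 3/3 ✓
(2,3)A 2/4 ✗
(2,5)B 2/5 ✗
(2,6)A 1/4 ✗
(3,1)B 2/2 ✓
(3,2)B 2/4 ✗
(3,3)A 2/3 ✓
(3,4)A 2/4 ✗
(3,5)B 2/4 ✗
(3,6)B 2/3 ✓
For instance (0,1) has only 1/3 same-type neighbors, below 2/3.

No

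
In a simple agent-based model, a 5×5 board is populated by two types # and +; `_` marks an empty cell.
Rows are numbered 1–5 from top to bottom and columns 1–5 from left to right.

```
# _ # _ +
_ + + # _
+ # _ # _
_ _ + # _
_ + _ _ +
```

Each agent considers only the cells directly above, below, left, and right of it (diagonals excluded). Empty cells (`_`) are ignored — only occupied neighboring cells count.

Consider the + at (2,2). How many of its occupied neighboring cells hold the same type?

1

Occupied neighbors of (2,2): (3,2)=#, (2,3)=+.
Same type (+): 1 of 2.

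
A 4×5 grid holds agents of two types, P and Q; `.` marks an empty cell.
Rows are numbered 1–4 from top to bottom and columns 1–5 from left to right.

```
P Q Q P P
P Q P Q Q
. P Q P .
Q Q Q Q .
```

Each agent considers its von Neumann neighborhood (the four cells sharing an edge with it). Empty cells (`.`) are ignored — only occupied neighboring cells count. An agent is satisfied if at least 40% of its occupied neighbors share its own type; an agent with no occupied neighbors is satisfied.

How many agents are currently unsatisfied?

8

Row 1: (1,1)P 1/2 ✓ · (1,2)Q 2/3 ✓ · (1,3)Q 1/3 ✗ · (1,4)P 1/3 ✗ · (1,5)P 1/2 ✓
Row 2: (2,1)P 1/2 ✓ · (2,2)Q 1/4 ✗ · (2,3)P 0/4 ✗ · (2,4)Q 1/4 ✗ · (2,5)Q 1/2 ✓
Row 3: (3,2)P 0/3 ✗ · (3,3)Q 1/4 ✗ · (3,4)P 0/3 ✗
Row 4: (4,1)Q 1/1 ✓ · (4,2)Q 2/3 ✓ · (4,3)Q 3/3 ✓ · (4,4)Q 1/2 ✓
Unsatisfied: (1,3), (1,4), (2,2), (2,3), (2,4), (3,2), (3,3), (3,4) — 8 in total.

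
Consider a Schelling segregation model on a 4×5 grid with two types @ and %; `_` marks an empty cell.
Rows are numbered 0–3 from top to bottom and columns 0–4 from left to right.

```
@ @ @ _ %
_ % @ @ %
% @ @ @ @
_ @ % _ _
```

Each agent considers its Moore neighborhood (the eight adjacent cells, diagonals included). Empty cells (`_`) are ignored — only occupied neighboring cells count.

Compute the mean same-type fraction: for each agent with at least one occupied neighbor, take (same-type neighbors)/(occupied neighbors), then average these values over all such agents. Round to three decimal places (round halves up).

0.523

(0,0)@ 1/2
(0,1)@ 3/4
(0,2)@ 3/4
(0,4)% 1/2
(1,1)% 1/7
(1,2)@ 6/7
(1,3)@ 5/7
(1,4)% 1/4
(2,0)% 1/3
(2,1)@ 3/6
(2,2)@ 5/7
(2,3)@ 4/6
(2,4)@ 2/3
(3,1)@ 2/4
(3,2)% 0/4
Sum over 15 agents: 1/2 + 3/4 + 3/4 + 1/2 + 1/7 + 6/7 + 5/7 + 1/4 + 1/3 + 3/6 + 5/7 + 4/6 + 2/3 + 2/4 + 0/4 = 659/84; mean = 659/84 ÷ 15 = 659/1260 = 0.523015… → 0.523.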